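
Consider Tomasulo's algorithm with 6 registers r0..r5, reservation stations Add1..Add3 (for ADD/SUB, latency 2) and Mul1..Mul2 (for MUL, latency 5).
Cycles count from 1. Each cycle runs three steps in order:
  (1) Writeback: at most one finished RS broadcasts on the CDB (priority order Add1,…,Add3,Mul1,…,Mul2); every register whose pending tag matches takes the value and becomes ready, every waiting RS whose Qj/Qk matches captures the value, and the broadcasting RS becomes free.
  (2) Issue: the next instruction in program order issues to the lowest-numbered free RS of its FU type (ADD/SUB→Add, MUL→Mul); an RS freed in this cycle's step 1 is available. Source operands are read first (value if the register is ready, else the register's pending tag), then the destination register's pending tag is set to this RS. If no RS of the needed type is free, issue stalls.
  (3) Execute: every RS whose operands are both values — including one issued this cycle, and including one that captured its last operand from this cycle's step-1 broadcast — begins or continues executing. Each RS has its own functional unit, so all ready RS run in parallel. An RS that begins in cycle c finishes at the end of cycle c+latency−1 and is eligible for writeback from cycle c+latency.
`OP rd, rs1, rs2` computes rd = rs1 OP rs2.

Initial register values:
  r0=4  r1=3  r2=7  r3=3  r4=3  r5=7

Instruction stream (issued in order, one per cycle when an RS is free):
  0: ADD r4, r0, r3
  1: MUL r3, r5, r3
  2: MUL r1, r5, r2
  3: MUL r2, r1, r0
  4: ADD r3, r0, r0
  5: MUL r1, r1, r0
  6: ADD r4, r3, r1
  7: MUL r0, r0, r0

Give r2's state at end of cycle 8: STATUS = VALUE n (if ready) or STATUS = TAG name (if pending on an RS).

c1: issue ADD r4<-Add1 | r0:4,r1:3,r2:7,r3:3,r4:Add1,r5:7
c2: issue MUL r3<-Mul1 | r0:4,r1:3,r2:7,r3:Mul1,r4:Add1,r5:7
c3: CDB Add1=7; issue MUL r1<-Mul2 | r0:4,r1:Mul2,r2:7,r3:Mul1,r4:7,r5:7
c4: stall | r0:4,r1:Mul2,r2:7,r3:Mul1,r4:7,r5:7
c5: stall | r0:4,r1:Mul2,r2:7,r3:Mul1,r4:7,r5:7
c6: stall | r0:4,r1:Mul2,r2:7,r3:Mul1,r4:7,r5:7
c7: CDB Mul1=21; issue MUL r2<-Mul1 | r0:4,r1:Mul2,r2:Mul1,r3:21,r4:7,r5:7
c8: CDB Mul2=49; issue ADD r3<-Add1 | r0:4,r1:49,r2:Mul1,r3:Add1,r4:7,r5:7

STATUS = TAG Mul1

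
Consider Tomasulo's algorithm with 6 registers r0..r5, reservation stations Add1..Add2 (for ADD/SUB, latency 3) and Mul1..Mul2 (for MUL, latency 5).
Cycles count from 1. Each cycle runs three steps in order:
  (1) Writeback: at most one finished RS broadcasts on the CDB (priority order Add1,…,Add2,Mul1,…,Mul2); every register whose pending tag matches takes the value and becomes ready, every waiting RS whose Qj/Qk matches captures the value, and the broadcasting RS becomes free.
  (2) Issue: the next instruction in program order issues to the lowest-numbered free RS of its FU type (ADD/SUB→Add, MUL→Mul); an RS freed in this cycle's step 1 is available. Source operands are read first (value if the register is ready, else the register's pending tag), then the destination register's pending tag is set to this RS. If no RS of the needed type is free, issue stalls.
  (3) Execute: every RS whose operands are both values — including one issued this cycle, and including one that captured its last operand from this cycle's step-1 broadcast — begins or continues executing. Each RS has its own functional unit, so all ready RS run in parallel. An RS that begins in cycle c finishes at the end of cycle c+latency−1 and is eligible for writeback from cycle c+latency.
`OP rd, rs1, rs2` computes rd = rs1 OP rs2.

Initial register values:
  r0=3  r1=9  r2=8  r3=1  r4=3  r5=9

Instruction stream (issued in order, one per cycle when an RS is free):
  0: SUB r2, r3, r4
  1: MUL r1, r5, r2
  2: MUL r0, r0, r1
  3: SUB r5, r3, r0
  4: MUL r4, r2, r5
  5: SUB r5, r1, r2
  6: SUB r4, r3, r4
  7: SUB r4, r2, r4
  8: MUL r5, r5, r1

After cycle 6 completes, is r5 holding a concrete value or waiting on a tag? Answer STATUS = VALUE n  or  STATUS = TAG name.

STATUS = TAG Add1

c1: issue SUB r2<-Add1 | r0:3,r1:9,r2:Add1,r3:1,r4:3,r5:9
c2: issue MUL r1<-Mul1 | r0:3,r1:Mul1,r2:Add1,r3:1,r4:3,r5:9
c3: issue MUL r0<-Mul2 | r0:Mul2,r1:Mul1,r2:Add1,r3:1,r4:3,r5:9
c4: CDB Add1=-2; issue SUB r5<-Add1 | r0:Mul2,r1:Mul1,r2:-2,r3:1,r4:3,r5:Add1
c5: stall | r0:Mul2,r1:Mul1,r2:-2,r3:1,r4:3,r5:Add1
c6: stall | r0:Mul2,r1:Mul1,r2:-2,r3:1,r4:3,r5:Add1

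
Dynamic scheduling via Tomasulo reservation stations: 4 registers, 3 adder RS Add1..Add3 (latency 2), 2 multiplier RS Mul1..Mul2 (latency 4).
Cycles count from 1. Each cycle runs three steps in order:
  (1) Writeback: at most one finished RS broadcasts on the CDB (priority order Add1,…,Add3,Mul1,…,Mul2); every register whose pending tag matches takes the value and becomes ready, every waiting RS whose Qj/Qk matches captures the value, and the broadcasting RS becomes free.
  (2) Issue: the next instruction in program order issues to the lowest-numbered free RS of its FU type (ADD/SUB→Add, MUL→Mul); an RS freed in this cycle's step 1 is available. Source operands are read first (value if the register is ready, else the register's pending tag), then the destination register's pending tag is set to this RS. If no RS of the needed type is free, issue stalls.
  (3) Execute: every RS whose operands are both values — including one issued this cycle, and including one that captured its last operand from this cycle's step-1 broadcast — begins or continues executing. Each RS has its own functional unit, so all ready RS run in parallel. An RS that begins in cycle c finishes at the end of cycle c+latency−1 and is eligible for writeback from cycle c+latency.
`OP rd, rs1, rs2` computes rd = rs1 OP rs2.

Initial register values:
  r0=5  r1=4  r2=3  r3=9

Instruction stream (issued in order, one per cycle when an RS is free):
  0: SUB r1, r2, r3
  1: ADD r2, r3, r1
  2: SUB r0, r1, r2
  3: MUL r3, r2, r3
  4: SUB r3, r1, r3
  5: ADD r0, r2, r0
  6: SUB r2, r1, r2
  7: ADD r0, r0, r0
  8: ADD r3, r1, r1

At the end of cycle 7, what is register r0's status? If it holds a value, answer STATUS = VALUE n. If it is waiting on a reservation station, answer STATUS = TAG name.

STATUS = TAG Add3

  c1: issue SUB r1<-Add1  regs: r0:5,r1:Add1,r2:3,r3:9
  c2: issue ADD r2<-Add2  regs: r0:5,r1:Add1,r2:Add2,r3:9
  c3: CDB Add1=-6; issue SUB r0<-Add1  regs: r0:Add1,r1:-6,r2:Add2,r3:9
  c4: issue MUL r3<-Mul1  regs: r0:Add1,r1:-6,r2:Add2,r3:Mul1
  c5: CDB Add2=3; issue SUB r3<-Add2  regs: r0:Add1,r1:-6,r2:3,r3:Add2
  c6: issue ADD r0<-Add3  regs: r0:Add3,r1:-6,r2:3,r3:Add2
  c7: CDB Add1=-9; issue SUB r2<-Add1  regs: r0:Add3,r1:-6,r2:Add1,r3:Add2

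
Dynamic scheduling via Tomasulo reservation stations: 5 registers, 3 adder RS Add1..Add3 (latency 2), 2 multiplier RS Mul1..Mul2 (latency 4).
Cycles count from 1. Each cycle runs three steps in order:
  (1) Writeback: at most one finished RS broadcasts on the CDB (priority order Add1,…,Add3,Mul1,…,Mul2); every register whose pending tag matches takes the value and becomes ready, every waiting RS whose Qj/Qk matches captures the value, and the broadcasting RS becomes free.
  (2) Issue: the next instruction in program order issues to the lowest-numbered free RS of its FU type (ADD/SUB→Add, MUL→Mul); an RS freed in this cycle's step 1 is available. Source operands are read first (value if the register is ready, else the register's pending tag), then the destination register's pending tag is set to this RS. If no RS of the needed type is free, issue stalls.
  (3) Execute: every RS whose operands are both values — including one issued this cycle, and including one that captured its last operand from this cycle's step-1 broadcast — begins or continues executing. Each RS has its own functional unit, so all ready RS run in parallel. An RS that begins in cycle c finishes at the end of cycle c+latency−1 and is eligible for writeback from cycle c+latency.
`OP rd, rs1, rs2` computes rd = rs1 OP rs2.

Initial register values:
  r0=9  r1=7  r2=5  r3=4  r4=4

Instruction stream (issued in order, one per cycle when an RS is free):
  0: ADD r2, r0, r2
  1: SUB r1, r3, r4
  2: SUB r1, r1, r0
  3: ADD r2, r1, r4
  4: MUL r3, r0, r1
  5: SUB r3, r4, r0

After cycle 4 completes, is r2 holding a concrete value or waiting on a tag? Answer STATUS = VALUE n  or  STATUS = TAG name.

STATUS = TAG Add2

c1: issue ADD r2<-Add1 | r0:9,r1:7,r2:Add1,r3:4,r4:4
c2: issue SUB r1<-Add2 | r0:9,r1:Add2,r2:Add1,r3:4,r4:4
c3: CDB Add1=14; issue SUB r1<-Add1 | r0:9,r1:Add1,r2:14,r3:4,r4:4
c4: CDB Add2=0; issue ADD r2<-Add2 | r0:9,r1:Add1,r2:Add2,r3:4,r4:4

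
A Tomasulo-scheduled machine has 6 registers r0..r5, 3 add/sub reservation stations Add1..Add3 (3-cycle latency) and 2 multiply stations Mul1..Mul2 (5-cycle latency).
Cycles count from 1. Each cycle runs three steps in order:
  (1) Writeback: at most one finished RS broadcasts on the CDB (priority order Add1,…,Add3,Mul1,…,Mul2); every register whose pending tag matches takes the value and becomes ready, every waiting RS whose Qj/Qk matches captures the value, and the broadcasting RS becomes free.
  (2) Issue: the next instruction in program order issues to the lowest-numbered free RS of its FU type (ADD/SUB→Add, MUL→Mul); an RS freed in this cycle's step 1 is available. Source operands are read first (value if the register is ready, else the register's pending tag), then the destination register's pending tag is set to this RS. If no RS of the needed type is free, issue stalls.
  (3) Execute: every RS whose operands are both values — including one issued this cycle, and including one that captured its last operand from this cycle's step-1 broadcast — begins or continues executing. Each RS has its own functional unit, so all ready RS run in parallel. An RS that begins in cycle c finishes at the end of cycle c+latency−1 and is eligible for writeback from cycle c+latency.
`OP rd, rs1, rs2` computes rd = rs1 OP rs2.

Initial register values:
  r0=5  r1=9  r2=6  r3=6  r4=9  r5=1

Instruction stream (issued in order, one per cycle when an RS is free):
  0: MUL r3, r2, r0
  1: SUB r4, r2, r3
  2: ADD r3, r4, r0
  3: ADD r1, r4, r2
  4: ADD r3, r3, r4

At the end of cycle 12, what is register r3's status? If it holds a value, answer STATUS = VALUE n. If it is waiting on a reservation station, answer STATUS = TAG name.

cycle 1: issue MUL r3<-Mul1 // r0:5,r1:9,r2:6,r3:Mul1,r4:9,r5:1
cycle 2: issue SUB r4<-Add1 // r0:5,r1:9,r2:6,r3:Mul1,r4:Add1,r5:1
cycle 3: issue ADD r3<-Add2 // r0:5,r1:9,r2:6,r3:Add2,r4:Add1,r5:1
cycle 4: issue ADD r1<-Add3 // r0:5,r1:Add3,r2:6,r3:Add2,r4:Add1,r5:1
cycle 5: stall // r0:5,r1:Add3,r2:6,r3:Add2,r4:Add1,r5:1
cycle 6: CDB Mul1=30; stall // r0:5,r1:Add3,r2:6,r3:Add2,r4:Add1,r5:1
cycle 7: stall // r0:5,r1:Add3,r2:6,r3:Add2,r4:Add1,r5:1
cycle 8: stall // r0:5,r1:Add3,r2:6,r3:Add2,r4:Add1,r5:1
cycle 9: CDB Add1=-24; issue ADD r3<-Add1 // r0:5,r1:Add3,r2:6,r3:Add1,r4:-24,r5:1
cycle 10: - // r0:5,r1:Add3,r2:6,r3:Add1,r4:-24,r5:1
cycle 11: - // r0:5,r1:Add3,r2:6,r3:Add1,r4:-24,r5:1
cycle 12: CDB Add2=-19 // r0:5,r1:Add3,r2:6,r3:Add1,r4:-24,r5:1

STATUS = TAG Add1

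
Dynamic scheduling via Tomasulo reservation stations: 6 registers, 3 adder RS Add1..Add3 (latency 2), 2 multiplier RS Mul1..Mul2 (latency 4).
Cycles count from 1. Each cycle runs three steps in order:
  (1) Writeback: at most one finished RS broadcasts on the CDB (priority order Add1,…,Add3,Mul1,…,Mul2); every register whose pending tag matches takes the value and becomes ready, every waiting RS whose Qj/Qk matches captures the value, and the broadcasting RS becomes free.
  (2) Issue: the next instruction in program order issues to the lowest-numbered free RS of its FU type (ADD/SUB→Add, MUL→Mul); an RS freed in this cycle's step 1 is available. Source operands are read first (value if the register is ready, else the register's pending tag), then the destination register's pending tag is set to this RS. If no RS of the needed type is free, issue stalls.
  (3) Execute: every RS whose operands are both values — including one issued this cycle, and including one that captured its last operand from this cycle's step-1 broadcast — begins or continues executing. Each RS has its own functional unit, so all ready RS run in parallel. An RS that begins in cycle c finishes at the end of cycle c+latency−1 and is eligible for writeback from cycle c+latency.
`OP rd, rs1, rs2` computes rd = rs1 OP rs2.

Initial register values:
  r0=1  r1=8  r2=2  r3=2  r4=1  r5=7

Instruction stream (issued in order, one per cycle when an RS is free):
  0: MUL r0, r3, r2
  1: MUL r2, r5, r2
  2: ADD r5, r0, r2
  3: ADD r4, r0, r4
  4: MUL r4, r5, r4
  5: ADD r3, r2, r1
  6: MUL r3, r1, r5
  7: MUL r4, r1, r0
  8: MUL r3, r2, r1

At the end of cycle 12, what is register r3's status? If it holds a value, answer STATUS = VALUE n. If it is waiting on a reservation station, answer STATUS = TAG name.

c1: issue MUL r0<-Mul1 | r0:Mul1,r1:8,r2:2,r3:2,r4:1,r5:7
c2: issue MUL r2<-Mul2 | r0:Mul1,r1:8,r2:Mul2,r3:2,r4:1,r5:7
c3: issue ADD r5<-Add1 | r0:Mul1,r1:8,r2:Mul2,r3:2,r4:1,r5:Add1
c4: issue ADD r4<-Add2 | r0:Mul1,r1:8,r2:Mul2,r3:2,r4:Add2,r5:Add1
c5: CDB Mul1=4; issue MUL r4<-Mul1 | r0:4,r1:8,r2:Mul2,r3:2,r4:Mul1,r5:Add1
c6: CDB Mul2=14; issue ADD r3<-Add3 | r0:4,r1:8,r2:14,r3:Add3,r4:Mul1,r5:Add1
c7: CDB Add2=5; issue MUL r3<-Mul2 | r0:4,r1:8,r2:14,r3:Mul2,r4:Mul1,r5:Add1
c8: CDB Add1=18; stall | r0:4,r1:8,r2:14,r3:Mul2,r4:Mul1,r5:18
c9: CDB Add3=22; stall | r0:4,r1:8,r2:14,r3:Mul2,r4:Mul1,r5:18
c10: stall | r0:4,r1:8,r2:14,r3:Mul2,r4:Mul1,r5:18
c11: stall | r0:4,r1:8,r2:14,r3:Mul2,r4:Mul1,r5:18
c12: CDB Mul1=90; issue MUL r4<-Mul1 | r0:4,r1:8,r2:14,r3:Mul2,r4:Mul1,r5:18

STATUS = TAG Mul2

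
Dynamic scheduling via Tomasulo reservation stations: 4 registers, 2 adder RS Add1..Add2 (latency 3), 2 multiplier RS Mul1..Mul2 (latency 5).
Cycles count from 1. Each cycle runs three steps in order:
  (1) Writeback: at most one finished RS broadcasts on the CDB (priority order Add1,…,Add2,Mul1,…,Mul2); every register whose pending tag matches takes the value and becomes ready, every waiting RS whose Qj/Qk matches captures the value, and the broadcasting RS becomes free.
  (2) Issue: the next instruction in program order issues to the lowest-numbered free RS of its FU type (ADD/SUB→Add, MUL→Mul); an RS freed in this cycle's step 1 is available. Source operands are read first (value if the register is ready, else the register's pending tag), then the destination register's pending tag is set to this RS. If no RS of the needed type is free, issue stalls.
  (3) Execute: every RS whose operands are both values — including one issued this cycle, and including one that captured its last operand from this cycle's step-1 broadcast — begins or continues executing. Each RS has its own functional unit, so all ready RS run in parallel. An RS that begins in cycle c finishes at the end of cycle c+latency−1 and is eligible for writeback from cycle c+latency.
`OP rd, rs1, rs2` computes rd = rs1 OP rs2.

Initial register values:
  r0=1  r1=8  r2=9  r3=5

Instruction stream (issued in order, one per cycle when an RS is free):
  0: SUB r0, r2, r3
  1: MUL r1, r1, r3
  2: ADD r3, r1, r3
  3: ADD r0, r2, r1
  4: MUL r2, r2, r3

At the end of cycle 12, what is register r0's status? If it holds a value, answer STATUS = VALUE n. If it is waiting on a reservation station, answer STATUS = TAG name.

  c1: issue SUB r0<-Add1  regs: r0:Add1,r1:8,r2:9,r3:5
  c2: issue MUL r1<-Mul1  regs: r0:Add1,r1:Mul1,r2:9,r3:5
  c3: issue ADD r3<-Add2  regs: r0:Add1,r1:Mul1,r2:9,r3:Add2
  c4: CDB Add1=4; issue ADD r0<-Add1  regs: r0:Add1,r1:Mul1,r2:9,r3:Add2
  c5: issue MUL r2<-Mul2  regs: r0:Add1,r1:Mul1,r2:Mul2,r3:Add2
  c6: -  regs: r0:Add1,r1:Mul1,r2:Mul2,r3:Add2
  c7: CDB Mul1=40  regs: r0:Add1,r1:40,r2:Mul2,r3:Add2
  c8: -  regs: r0:Add1,r1:40,r2:Mul2,r3:Add2
  c9: -  regs: r0:Add1,r1:40,r2:Mul2,r3:Add2
  c10: CDB Add1=49  regs: r0:49,r1:40,r2:Mul2,r3:Add2
  c11: CDB Add2=45  regs: r0:49,r1:40,r2:Mul2,r3:45
  c12: -  regs: r0:49,r1:40,r2:Mul2,r3:45

STATUS = VALUE 49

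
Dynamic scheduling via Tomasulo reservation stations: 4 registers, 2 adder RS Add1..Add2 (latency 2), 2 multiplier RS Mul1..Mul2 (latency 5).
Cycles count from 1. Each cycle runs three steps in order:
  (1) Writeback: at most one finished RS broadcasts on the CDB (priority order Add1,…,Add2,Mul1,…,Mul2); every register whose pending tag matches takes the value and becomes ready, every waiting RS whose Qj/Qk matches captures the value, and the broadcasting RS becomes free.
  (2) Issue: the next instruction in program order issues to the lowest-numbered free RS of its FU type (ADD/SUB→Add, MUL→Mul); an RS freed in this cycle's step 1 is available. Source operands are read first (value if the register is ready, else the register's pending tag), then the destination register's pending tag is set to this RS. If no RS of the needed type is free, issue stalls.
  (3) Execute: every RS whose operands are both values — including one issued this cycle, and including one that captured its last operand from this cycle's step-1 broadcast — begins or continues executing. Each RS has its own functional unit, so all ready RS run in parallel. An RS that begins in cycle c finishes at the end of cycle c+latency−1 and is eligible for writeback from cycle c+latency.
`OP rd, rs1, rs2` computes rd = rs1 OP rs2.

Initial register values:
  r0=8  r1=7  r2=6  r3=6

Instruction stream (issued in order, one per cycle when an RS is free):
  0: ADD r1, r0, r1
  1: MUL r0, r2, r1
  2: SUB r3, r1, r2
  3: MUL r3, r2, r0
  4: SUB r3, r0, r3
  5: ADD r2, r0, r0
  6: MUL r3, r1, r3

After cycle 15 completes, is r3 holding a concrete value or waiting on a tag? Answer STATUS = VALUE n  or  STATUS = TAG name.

STATUS = TAG Mul1

cycle 1: issue ADD r1<-Add1 // r0:8,r1:Add1,r2:6,r3:6
cycle 2: issue MUL r0<-Mul1 // r0:Mul1,r1:Add1,r2:6,r3:6
cycle 3: CDB Add1=15; issue SUB r3<-Add1 // r0:Mul1,r1:15,r2:6,r3:Add1
cycle 4: issue MUL r3<-Mul2 // r0:Mul1,r1:15,r2:6,r3:Mul2
cycle 5: CDB Add1=9; issue SUB r3<-Add1 // r0:Mul1,r1:15,r2:6,r3:Add1
cycle 6: issue ADD r2<-Add2 // r0:Mul1,r1:15,r2:Add2,r3:Add1
cycle 7: stall // r0:Mul1,r1:15,r2:Add2,r3:Add1
cycle 8: CDB Mul1=90; issue MUL r3<-Mul1 // r0:90,r1:15,r2:Add2,r3:Mul1
cycle 9: - // r0:90,r1:15,r2:Add2,r3:Mul1
cycle 10: CDB Add2=180 // r0:90,r1:15,r2:180,r3:Mul1
cycle 11: - // r0:90,r1:15,r2:180,r3:Mul1
cycle 12: - // r0:90,r1:15,r2:180,r3:Mul1
cycle 13: CDB Mul2=540 // r0:90,r1:15,r2:180,r3:Mul1
cycle 14: - // r0:90,r1:15,r2:180,r3:Mul1
cycle 15: CDB Add1=-450 // r0:90,r1:15,r2:180,r3:Mul1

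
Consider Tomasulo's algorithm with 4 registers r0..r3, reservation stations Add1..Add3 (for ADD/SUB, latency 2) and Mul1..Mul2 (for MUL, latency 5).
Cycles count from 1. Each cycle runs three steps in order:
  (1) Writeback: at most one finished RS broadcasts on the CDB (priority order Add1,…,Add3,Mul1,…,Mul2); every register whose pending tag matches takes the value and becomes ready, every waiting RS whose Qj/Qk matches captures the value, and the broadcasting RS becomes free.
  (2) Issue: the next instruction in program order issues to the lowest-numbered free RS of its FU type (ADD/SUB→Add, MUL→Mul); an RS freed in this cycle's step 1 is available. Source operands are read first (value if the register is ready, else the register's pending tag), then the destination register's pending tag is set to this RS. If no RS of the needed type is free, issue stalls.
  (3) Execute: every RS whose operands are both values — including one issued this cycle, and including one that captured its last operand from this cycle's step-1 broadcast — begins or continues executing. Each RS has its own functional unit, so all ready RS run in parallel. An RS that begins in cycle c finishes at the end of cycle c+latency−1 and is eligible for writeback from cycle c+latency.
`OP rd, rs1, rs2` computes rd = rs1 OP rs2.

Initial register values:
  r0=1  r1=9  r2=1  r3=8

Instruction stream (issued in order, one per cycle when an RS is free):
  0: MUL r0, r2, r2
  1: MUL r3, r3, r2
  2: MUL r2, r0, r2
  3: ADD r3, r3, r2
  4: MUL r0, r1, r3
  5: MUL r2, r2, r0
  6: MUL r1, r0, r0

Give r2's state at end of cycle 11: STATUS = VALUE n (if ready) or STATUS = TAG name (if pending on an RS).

cycle 1: issue MUL r0<-Mul1 // r0:Mul1,r1:9,r2:1,r3:8
cycle 2: issue MUL r3<-Mul2 // r0:Mul1,r1:9,r2:1,r3:Mul2
cycle 3: stall // r0:Mul1,r1:9,r2:1,r3:Mul2
cycle 4: stall // r0:Mul1,r1:9,r2:1,r3:Mul2
cycle 5: stall // r0:Mul1,r1:9,r2:1,r3:Mul2
cycle 6: CDB Mul1=1; issue MUL r2<-Mul1 // r0:1,r1:9,r2:Mul1,r3:Mul2
cycle 7: CDB Mul2=8; issue ADD r3<-Add1 // r0:1,r1:9,r2:Mul1,r3:Add1
cycle 8: issue MUL r0<-Mul2 // r0:Mul2,r1:9,r2:Mul1,r3:Add1
cycle 9: stall // r0:Mul2,r1:9,r2:Mul1,r3:Add1
cycle 10: stall // r0:Mul2,r1:9,r2:Mul1,r3:Add1
cycle 11: CDB Mul1=1; issue MUL r2<-Mul1 // r0:Mul2,r1:9,r2:Mul1,r3:Add1

STATUS = TAG Mul1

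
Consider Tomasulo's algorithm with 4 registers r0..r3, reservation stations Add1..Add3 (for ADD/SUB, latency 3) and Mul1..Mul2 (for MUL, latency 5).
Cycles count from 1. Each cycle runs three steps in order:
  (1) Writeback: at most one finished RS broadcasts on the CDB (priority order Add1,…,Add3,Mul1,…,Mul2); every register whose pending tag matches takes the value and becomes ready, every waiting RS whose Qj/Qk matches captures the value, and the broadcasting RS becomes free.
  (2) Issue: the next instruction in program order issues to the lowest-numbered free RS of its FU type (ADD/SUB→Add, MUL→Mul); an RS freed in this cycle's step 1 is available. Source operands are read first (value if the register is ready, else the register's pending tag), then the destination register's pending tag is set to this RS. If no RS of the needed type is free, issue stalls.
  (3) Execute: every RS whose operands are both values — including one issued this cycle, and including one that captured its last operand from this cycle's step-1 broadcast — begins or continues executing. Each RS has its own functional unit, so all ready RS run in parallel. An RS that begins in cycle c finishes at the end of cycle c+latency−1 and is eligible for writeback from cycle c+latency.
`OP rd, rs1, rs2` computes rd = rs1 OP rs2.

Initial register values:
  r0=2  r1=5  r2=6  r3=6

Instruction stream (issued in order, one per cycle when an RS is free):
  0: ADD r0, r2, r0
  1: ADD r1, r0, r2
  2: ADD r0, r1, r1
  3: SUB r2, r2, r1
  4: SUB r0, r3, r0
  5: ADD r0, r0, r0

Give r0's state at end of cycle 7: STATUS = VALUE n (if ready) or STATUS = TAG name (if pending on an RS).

STATUS = TAG Add2

c1: issue ADD r0<-Add1 | r0:Add1,r1:5,r2:6,r3:6
c2: issue ADD r1<-Add2 | r0:Add1,r1:Add2,r2:6,r3:6
c3: issue ADD r0<-Add3 | r0:Add3,r1:Add2,r2:6,r3:6
c4: CDB Add1=8; issue SUB r2<-Add1 | r0:Add3,r1:Add2,r2:Add1,r3:6
c5: stall | r0:Add3,r1:Add2,r2:Add1,r3:6
c6: stall | r0:Add3,r1:Add2,r2:Add1,r3:6
c7: CDB Add2=14; issue SUB r0<-Add2 | r0:Add2,r1:14,r2:Add1,r3:6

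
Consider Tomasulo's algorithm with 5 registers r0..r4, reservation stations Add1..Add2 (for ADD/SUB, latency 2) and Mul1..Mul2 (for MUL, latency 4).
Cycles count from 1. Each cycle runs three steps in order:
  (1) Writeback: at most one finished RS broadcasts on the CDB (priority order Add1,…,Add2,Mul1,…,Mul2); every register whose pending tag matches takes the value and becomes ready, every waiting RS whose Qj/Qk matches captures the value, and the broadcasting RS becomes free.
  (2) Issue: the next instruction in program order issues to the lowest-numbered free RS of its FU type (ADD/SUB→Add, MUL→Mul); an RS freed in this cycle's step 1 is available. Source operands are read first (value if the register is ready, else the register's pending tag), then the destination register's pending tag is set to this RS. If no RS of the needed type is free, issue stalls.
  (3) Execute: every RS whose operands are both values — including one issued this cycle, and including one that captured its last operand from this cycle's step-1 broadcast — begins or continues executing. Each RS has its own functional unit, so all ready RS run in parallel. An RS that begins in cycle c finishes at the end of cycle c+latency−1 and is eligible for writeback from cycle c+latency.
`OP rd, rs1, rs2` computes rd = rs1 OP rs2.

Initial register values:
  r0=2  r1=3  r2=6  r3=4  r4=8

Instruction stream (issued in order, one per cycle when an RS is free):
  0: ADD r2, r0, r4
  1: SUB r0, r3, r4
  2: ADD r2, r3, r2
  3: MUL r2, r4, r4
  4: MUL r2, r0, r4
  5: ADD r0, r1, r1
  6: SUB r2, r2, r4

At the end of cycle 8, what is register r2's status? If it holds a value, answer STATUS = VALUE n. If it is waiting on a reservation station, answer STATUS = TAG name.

STATUS = TAG Add2

c1: issue ADD r2<-Add1 | r0:2,r1:3,r2:Add1,r3:4,r4:8
c2: issue SUB r0<-Add2 | r0:Add2,r1:3,r2:Add1,r3:4,r4:8
c3: CDB Add1=10; issue ADD r2<-Add1 | r0:Add2,r1:3,r2:Add1,r3:4,r4:8
c4: CDB Add2=-4; issue MUL r2<-Mul1 | r0:-4,r1:3,r2:Mul1,r3:4,r4:8
c5: CDB Add1=14; issue MUL r2<-Mul2 | r0:-4,r1:3,r2:Mul2,r3:4,r4:8
c6: issue ADD r0<-Add1 | r0:Add1,r1:3,r2:Mul2,r3:4,r4:8
c7: issue SUB r2<-Add2 | r0:Add1,r1:3,r2:Add2,r3:4,r4:8
c8: CDB Add1=6 | r0:6,r1:3,r2:Add2,r3:4,r4:8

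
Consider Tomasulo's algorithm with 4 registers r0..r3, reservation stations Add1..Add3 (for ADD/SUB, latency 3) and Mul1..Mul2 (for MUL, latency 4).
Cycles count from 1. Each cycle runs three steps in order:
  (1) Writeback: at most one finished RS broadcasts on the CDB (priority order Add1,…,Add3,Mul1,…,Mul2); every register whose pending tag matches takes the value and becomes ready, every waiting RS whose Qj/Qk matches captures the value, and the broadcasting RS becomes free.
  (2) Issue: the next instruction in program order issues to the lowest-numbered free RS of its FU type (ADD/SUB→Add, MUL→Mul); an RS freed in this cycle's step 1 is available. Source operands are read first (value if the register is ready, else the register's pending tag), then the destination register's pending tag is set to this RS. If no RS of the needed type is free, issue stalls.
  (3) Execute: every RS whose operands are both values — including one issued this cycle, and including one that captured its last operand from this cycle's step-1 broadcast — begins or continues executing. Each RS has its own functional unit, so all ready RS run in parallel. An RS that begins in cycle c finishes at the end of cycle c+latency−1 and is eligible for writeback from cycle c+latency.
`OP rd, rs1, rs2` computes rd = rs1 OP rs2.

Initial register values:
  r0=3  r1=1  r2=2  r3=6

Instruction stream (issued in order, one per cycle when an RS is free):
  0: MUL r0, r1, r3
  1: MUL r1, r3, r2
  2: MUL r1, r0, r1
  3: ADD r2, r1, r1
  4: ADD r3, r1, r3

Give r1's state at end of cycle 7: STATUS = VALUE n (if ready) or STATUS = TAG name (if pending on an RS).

STATUS = TAG Mul1

  c1: issue MUL r0<-Mul1  regs: r0:Mul1,r1:1,r2:2,r3:6
  c2: issue MUL r1<-Mul2  regs: r0:Mul1,r1:Mul2,r2:2,r3:6
  c3: stall  regs: r0:Mul1,r1:Mul2,r2:2,r3:6
  c4: stall  regs: r0:Mul1,r1:Mul2,r2:2,r3:6
  c5: CDB Mul1=6; issue MUL r1<-Mul1  regs: r0:6,r1:Mul1,r2:2,r3:6
  c6: CDB Mul2=12; issue ADD r2<-Add1  regs: r0:6,r1:Mul1,r2:Add1,r3:6
  c7: issue ADD r3<-Add2  regs: r0:6,r1:Mul1,r2:Add1,r3:Add2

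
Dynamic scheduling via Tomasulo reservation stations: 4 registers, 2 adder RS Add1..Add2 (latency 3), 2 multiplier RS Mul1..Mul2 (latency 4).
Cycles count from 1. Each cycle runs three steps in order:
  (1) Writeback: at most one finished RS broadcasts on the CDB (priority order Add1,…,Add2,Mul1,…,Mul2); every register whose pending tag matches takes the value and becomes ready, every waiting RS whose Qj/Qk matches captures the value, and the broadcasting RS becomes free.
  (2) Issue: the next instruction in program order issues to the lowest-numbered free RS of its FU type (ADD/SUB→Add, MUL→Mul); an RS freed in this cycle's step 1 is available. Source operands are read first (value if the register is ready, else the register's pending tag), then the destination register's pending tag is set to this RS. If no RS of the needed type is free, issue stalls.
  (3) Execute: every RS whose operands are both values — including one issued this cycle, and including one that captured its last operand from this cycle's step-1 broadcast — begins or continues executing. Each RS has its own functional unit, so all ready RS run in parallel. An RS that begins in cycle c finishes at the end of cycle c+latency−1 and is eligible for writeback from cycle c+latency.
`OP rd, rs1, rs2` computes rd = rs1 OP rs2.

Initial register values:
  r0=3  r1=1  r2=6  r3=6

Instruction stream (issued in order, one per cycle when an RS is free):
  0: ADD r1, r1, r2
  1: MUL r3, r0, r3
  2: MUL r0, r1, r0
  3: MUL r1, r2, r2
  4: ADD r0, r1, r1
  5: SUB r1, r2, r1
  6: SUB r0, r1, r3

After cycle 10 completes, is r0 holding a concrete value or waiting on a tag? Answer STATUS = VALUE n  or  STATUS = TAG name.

c1: issue ADD r1<-Add1 | r0:3,r1:Add1,r2:6,r3:6
c2: issue MUL r3<-Mul1 | r0:3,r1:Add1,r2:6,r3:Mul1
c3: issue MUL r0<-Mul2 | r0:Mul2,r1:Add1,r2:6,r3:Mul1
c4: CDB Add1=7; stall | r0:Mul2,r1:7,r2:6,r3:Mul1
c5: stall | r0:Mul2,r1:7,r2:6,r3:Mul1
c6: CDB Mul1=18; issue MUL r1<-Mul1 | r0:Mul2,r1:Mul1,r2:6,r3:18
c7: issue ADD r0<-Add1 | r0:Add1,r1:Mul1,r2:6,r3:18
c8: CDB Mul2=21; issue SUB r1<-Add2 | r0:Add1,r1:Add2,r2:6,r3:18
c9: stall | r0:Add1,r1:Add2,r2:6,r3:18
c10: CDB Mul1=36; stall | r0:Add1,r1:Add2,r2:6,r3:18

STATUS = TAG Add1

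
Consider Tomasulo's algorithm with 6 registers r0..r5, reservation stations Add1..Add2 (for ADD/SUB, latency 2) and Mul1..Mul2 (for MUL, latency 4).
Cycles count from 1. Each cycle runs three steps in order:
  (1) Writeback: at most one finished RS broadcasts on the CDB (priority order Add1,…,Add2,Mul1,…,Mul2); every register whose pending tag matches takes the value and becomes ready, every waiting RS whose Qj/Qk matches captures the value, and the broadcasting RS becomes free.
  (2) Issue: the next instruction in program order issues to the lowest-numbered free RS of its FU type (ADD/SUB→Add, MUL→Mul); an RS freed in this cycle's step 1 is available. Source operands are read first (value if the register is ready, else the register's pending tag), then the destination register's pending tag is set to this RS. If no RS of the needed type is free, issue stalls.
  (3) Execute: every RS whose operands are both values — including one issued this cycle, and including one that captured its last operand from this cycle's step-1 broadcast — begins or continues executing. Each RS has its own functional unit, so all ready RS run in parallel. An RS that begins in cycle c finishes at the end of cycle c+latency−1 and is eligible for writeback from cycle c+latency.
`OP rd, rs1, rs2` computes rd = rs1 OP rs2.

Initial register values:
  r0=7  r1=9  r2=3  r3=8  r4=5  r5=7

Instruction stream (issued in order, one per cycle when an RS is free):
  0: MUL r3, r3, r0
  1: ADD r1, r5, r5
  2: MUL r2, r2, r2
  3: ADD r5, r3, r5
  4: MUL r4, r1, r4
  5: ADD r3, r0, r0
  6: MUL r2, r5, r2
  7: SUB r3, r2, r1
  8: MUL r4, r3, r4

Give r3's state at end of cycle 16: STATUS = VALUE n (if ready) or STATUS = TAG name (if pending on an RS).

  c1: issue MUL r3<-Mul1  regs: r0:7,r1:9,r2:3,r3:Mul1,r4:5,r5:7
  c2: issue ADD r1<-Add1  regs: r0:7,r1:Add1,r2:3,r3:Mul1,r4:5,r5:7
  c3: issue MUL r2<-Mul2  regs: r0:7,r1:Add1,r2:Mul2,r3:Mul1,r4:5,r5:7
  c4: CDB Add1=14; issue ADD r5<-Add1  regs: r0:7,r1:14,r2:Mul2,r3:Mul1,r4:5,r5:Add1
  c5: CDB Mul1=56; issue MUL r4<-Mul1  regs: r0:7,r1:14,r2:Mul2,r3:56,r4:Mul1,r5:Add1
  c6: issue ADD r3<-Add2  regs: r0:7,r1:14,r2:Mul2,r3:Add2,r4:Mul1,r5:Add1
  c7: CDB Add1=63; stall  regs: r0:7,r1:14,r2:Mul2,r3:Add2,r4:Mul1,r5:63
  c8: CDB Add2=14; stall  regs: r0:7,r1:14,r2:Mul2,r3:14,r4:Mul1,r5:63
  c9: CDB Mul1=70; issue MUL r2<-Mul1  regs: r0:7,r1:14,r2:Mul1,r3:14,r4:70,r5:63
  c10: CDB Mul2=9; issue SUB r3<-Add1  regs: r0:7,r1:14,r2:Mul1,r3:Add1,r4:70,r5:63
  c11: issue MUL r4<-Mul2  regs: r0:7,r1:14,r2:Mul1,r3:Add1,r4:Mul2,r5:63
  c12: -  regs: r0:7,r1:14,r2:Mul1,r3:Add1,r4:Mul2,r5:63
  c13: -  regs: r0:7,r1:14,r2:Mul1,r3:Add1,r4:Mul2,r5:63
  c14: CDB Mul1=567  regs: r0:7,r1:14,r2:567,r3:Add1,r4:Mul2,r5:63
  c15: -  regs: r0:7,r1:14,r2:567,r3:Add1,r4:Mul2,r5:63
  c16: CDB Add1=553  regs: r0:7,r1:14,r2:567,r3:553,r4:Mul2,r5:63

STATUS = VALUE 553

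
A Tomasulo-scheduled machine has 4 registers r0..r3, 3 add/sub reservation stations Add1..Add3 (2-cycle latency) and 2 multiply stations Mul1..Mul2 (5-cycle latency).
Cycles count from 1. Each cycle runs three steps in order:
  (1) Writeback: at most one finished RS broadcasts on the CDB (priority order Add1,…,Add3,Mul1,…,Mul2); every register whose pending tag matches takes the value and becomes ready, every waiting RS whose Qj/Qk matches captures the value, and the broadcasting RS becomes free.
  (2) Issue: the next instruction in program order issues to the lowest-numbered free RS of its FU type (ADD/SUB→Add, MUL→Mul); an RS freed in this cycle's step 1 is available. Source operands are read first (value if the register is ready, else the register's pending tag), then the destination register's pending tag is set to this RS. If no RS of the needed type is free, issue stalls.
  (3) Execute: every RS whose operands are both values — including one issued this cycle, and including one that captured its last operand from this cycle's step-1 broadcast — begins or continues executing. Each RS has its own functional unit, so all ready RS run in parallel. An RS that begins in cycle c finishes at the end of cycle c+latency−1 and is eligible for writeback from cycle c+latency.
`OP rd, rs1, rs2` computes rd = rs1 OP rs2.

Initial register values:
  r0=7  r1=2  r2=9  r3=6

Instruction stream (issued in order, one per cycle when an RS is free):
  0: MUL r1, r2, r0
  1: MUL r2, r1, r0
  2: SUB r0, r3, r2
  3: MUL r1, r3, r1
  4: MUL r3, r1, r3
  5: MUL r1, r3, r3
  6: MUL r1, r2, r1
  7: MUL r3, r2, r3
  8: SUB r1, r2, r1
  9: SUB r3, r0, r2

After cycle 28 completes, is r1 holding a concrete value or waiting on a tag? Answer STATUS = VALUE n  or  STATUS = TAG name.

c1: issue MUL r1<-Mul1 | r0:7,r1:Mul1,r2:9,r3:6
c2: issue MUL r2<-Mul2 | r0:7,r1:Mul1,r2:Mul2,r3:6
c3: issue SUB r0<-Add1 | r0:Add1,r1:Mul1,r2:Mul2,r3:6
c4: stall | r0:Add1,r1:Mul1,r2:Mul2,r3:6
c5: stall | r0:Add1,r1:Mul1,r2:Mul2,r3:6
c6: CDB Mul1=63; issue MUL r1<-Mul1 | r0:Add1,r1:Mul1,r2:Mul2,r3:6
c7: stall | r0:Add1,r1:Mul1,r2:Mul2,r3:6
c8: stall | r0:Add1,r1:Mul1,r2:Mul2,r3:6
c9: stall | r0:Add1,r1:Mul1,r2:Mul2,r3:6
c10: stall | r0:Add1,r1:Mul1,r2:Mul2,r3:6
c11: CDB Mul1=378; issue MUL r3<-Mul1 | r0:Add1,r1:378,r2:Mul2,r3:Mul1
c12: CDB Mul2=441; issue MUL r1<-Mul2 | r0:Add1,r1:Mul2,r2:441,r3:Mul1
c13: stall | r0:Add1,r1:Mul2,r2:441,r3:Mul1
c14: CDB Add1=-435; stall | r0:-435,r1:Mul2,r2:441,r3:Mul1
c15: stall | r0:-435,r1:Mul2,r2:441,r3:Mul1
c16: CDB Mul1=2268; issue MUL r1<-Mul1 | r0:-435,r1:Mul1,r2:441,r3:2268
c17: stall | r0:-435,r1:Mul1,r2:441,r3:2268
c18: stall | r0:-435,r1:Mul1,r2:441,r3:2268
c19: stall | r0:-435,r1:Mul1,r2:441,r3:2268
c20: stall | r0:-435,r1:Mul1,r2:441,r3:2268
c21: CDB Mul2=5143824; issue MUL r3<-Mul2 | r0:-435,r1:Mul1,r2:441,r3:Mul2
c22: issue SUB r1<-Add1 | r0:-435,r1:Add1,r2:441,r3:Mul2
c23: issue SUB r3<-Add2 | r0:-435,r1:Add1,r2:441,r3:Add2
c24: - | r0:-435,r1:Add1,r2:441,r3:Add2
c25: CDB Add2=-876 | r0:-435,r1:Add1,r2:441,r3:-876
c26: CDB Mul1=2268426384 | r0:-435,r1:Add1,r2:441,r3:-876
c27: CDB Mul2=1000188 | r0:-435,r1:Add1,r2:441,r3:-876
c28: CDB Add1=-2268425943 | r0:-435,r1:-2268425943,r2:441,r3:-876

STATUS = VALUE -2268425943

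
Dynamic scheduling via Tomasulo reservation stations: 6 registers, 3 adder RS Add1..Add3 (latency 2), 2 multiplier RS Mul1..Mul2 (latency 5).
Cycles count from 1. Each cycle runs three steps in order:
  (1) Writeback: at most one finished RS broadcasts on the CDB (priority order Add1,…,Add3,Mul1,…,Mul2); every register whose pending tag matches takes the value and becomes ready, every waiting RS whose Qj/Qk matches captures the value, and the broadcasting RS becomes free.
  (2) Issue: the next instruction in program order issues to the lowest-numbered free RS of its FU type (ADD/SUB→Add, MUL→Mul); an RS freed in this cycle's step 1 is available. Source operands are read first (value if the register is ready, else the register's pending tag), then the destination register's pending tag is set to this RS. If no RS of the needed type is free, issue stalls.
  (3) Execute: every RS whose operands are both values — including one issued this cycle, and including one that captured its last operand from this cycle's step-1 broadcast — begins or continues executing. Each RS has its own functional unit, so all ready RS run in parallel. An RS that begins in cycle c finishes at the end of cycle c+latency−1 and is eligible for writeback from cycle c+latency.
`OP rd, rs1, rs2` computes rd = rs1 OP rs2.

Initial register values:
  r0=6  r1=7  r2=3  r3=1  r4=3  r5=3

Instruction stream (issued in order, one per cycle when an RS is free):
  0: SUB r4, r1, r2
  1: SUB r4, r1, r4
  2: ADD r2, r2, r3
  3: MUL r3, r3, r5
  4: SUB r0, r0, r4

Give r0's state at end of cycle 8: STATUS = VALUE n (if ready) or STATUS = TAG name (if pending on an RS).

STATUS = VALUE 3

cycle 1: issue SUB r4<-Add1 // r0:6,r1:7,r2:3,r3:1,r4:Add1,r5:3
cycle 2: issue SUB r4<-Add2 // r0:6,r1:7,r2:3,r3:1,r4:Add2,r5:3
cycle 3: CDB Add1=4; issue ADD r2<-Add1 // r0:6,r1:7,r2:Add1,r3:1,r4:Add2,r5:3
cycle 4: issue MUL r3<-Mul1 // r0:6,r1:7,r2:Add1,r3:Mul1,r4:Add2,r5:3
cycle 5: CDB Add1=4; issue SUB r0<-Add1 // r0:Add1,r1:7,r2:4,r3:Mul1,r4:Add2,r5:3
cycle 6: CDB Add2=3 // r0:Add1,r1:7,r2:4,r3:Mul1,r4:3,r5:3
cycle 7: - // r0:Add1,r1:7,r2:4,r3:Mul1,r4:3,r5:3
cycle 8: CDB Add1=3 // r0:3,r1:7,r2:4,r3:Mul1,r4:3,r5:3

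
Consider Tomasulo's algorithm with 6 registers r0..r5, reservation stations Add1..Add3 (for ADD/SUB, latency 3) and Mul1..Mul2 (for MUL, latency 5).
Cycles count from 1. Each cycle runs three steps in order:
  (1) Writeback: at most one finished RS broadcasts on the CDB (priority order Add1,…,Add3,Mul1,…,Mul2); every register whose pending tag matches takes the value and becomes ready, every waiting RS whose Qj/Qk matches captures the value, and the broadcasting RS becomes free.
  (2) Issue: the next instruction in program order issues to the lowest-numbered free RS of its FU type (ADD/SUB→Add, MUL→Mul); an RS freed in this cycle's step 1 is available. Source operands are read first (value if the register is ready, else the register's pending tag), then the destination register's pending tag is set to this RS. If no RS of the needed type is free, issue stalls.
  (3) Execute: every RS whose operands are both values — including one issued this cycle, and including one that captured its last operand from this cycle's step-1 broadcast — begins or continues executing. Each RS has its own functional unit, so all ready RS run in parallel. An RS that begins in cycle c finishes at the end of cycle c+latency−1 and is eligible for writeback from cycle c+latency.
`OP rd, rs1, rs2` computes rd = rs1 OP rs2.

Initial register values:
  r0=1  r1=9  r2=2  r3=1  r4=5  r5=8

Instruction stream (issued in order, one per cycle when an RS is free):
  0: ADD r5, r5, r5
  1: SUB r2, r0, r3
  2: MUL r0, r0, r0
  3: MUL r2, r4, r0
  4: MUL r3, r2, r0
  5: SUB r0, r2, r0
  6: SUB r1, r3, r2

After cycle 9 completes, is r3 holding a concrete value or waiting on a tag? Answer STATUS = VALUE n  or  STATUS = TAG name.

cycle 1: issue ADD r5<-Add1 // r0:1,r1:9,r2:2,r3:1,r4:5,r5:Add1
cycle 2: issue SUB r2<-Add2 // r0:1,r1:9,r2:Add2,r3:1,r4:5,r5:Add1
cycle 3: issue MUL r0<-Mul1 // r0:Mul1,r1:9,r2:Add2,r3:1,r4:5,r5:Add1
cycle 4: CDB Add1=16; issue MUL r2<-Mul2 // r0:Mul1,r1:9,r2:Mul2,r3:1,r4:5,r5:16
cycle 5: CDB Add2=0; stall // r0:Mul1,r1:9,r2:Mul2,r3:1,r4:5,r5:16
cycle 6: stall // r0:Mul1,r1:9,r2:Mul2,r3:1,r4:5,r5:16
cycle 7: stall // r0:Mul1,r1:9,r2:Mul2,r3:1,r4:5,r5:16
cycle 8: CDB Mul1=1; issue MUL r3<-Mul1 // r0:1,r1:9,r2:Mul2,r3:Mul1,r4:5,r5:16
cycle 9: issue SUB r0<-Add1 // r0:Add1,r1:9,r2:Mul2,r3:Mul1,r4:5,r5:16

STATUS = TAG Mul1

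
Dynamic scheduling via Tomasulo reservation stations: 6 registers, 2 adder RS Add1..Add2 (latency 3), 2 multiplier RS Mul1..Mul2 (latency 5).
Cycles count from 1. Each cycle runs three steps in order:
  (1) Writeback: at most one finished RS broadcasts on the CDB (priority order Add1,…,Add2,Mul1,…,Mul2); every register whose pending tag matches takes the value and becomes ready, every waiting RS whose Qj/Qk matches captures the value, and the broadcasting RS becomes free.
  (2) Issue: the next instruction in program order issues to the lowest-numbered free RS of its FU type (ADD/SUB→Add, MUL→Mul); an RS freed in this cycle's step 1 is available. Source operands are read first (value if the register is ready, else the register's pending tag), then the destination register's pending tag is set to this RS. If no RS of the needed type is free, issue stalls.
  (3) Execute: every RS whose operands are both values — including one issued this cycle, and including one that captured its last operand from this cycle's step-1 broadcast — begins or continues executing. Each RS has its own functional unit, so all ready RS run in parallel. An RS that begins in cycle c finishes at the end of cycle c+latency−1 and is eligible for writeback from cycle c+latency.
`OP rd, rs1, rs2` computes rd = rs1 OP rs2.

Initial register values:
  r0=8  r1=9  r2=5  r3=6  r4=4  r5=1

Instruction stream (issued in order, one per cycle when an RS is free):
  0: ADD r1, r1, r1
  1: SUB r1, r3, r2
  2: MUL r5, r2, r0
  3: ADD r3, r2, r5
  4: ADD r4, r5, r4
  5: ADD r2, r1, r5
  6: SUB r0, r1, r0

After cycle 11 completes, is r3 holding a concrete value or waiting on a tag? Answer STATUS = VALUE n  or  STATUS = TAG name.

  c1: issue ADD r1<-Add1  regs: r0:8,r1:Add1,r2:5,r3:6,r4:4,r5:1
  c2: issue SUB r1<-Add2  regs: r0:8,r1:Add2,r2:5,r3:6,r4:4,r5:1
  c3: issue MUL r5<-Mul1  regs: r0:8,r1:Add2,r2:5,r3:6,r4:4,r5:Mul1
  c4: CDB Add1=18; issue ADD r3<-Add1  regs: r0:8,r1:Add2,r2:5,r3:Add1,r4:4,r5:Mul1
  c5: CDB Add2=1; issue ADD r4<-Add2  regs: r0:8,r1:1,r2:5,r3:Add1,r4:Add2,r5:Mul1
  c6: stall  regs: r0:8,r1:1,r2:5,r3:Add1,r4:Add2,r5:Mul1
  c7: stall  regs: r0:8,r1:1,r2:5,r3:Add1,r4:Add2,r5:Mul1
  c8: CDB Mul1=40; stall  regs: r0:8,r1:1,r2:5,r3:Add1,r4:Add2,r5:40
  c9: stall  regs: r0:8,r1:1,r2:5,r3:Add1,r4:Add2,r5:40
  c10: stall  regs: r0:8,r1:1,r2:5,r3:Add1,r4:Add2,r5:40
  c11: CDB Add1=45; issue ADD r2<-Add1  regs: r0:8,r1:1,r2:Add1,r3:45,r4:Add2,r5:40

STATUS = VALUE 45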